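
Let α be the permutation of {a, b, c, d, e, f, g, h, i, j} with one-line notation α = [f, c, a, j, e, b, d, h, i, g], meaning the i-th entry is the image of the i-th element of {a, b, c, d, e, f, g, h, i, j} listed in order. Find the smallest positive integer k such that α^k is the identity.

12

Writing α as disjoint cycles, the cycle lengths are 4, 3, 1, 1, 1.
Since disjoint cycles commute, ord(α) = lcm(4, 3) = 12.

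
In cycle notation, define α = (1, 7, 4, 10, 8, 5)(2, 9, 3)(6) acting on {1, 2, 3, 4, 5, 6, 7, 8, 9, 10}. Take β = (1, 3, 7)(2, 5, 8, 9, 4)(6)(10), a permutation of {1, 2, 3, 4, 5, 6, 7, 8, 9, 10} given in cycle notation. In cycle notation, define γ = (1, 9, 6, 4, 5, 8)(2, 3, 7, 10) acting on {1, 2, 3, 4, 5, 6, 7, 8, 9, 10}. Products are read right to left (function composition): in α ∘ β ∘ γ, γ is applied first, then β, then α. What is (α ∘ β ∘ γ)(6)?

9

(α ∘ β ∘ γ)(6) = α(β(γ(6))). γ(6) = 4, then β(4) = 2, then α(2) = 9, so the result is 9.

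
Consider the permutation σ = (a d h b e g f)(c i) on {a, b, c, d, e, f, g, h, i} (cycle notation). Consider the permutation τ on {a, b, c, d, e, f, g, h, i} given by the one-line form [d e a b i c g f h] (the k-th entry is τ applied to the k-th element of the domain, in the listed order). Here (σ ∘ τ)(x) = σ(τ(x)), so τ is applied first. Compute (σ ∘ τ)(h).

a

τ(h) = f, then σ(f) = a; composing gives (σ ∘ τ)(h) = a.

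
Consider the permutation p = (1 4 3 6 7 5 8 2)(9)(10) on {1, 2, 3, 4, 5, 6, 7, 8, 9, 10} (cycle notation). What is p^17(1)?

1 lies in the 8-cycle (1 4 3 6 7 5 8 2).
On an 8-cycle, p^8 is the identity, so p^17 = p^1 there (17 ≡ 1 mod 8).
Advancing 1 step from 1: 1 → 4.

4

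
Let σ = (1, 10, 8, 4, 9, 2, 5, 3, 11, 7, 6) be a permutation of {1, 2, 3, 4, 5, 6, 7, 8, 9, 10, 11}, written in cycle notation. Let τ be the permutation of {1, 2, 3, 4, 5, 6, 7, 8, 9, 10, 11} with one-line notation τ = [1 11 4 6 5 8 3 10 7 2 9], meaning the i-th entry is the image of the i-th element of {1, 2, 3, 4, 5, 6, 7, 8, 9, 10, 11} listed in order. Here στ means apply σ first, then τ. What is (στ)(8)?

6

(στ)(8) = τ(σ(8)). σ(8) = 4, then τ(4) = 6. So (στ)(8) = 6.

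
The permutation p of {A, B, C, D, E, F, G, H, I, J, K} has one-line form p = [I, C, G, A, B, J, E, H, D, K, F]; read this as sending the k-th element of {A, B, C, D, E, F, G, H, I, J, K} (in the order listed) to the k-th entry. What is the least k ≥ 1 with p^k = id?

12

Writing p as disjoint cycles, the cycle lengths are 4, 3, 3, 1.
Since disjoint cycles commute, ord(p) = lcm(4, 3, 3) = 12.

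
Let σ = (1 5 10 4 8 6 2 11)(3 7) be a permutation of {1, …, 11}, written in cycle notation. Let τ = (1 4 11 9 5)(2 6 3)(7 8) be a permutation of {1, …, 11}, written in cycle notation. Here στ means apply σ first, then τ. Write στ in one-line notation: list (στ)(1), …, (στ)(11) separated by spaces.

1 9 8 7 10 6 2 3 5 11 4

For each element, apply σ then τ: 1 → 5 → 1; 2 → 11 → 9; 3 → 7 → 8; 4 → 8 → 7; 5 → 10 → 10; 6 → 2 → 6; 7 → 3 → 2; 8 → 6 → 3; 9 → 9 → 5; 10 → 4 → 11; 11 → 1 → 4.
Collecting the images, στ = [1 9 8 7 10 6 2 3 5 11 4].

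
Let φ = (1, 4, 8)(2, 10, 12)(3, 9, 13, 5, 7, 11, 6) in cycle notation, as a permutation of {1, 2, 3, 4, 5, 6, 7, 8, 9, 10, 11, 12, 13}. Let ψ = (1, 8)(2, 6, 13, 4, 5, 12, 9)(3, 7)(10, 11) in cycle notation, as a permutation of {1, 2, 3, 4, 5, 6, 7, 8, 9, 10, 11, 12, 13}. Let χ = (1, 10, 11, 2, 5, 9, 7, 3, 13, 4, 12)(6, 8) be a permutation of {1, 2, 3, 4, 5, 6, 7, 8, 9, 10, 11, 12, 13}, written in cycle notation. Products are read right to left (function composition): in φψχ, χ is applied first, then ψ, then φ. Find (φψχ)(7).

11

Chase 7: χ(7) = 3; ψ(3) = 7; φ(7) = 11. Hence (φψχ)(7) = 11.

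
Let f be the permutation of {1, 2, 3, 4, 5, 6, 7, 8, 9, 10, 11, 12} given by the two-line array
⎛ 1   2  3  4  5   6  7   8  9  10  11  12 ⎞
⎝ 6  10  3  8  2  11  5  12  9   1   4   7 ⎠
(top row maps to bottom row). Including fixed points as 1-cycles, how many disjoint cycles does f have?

3

The cycle decomposition is (1 6 11 4 8 12 7 5 2 10)(3)(9), which has 3 cycles (counting 1-cycles).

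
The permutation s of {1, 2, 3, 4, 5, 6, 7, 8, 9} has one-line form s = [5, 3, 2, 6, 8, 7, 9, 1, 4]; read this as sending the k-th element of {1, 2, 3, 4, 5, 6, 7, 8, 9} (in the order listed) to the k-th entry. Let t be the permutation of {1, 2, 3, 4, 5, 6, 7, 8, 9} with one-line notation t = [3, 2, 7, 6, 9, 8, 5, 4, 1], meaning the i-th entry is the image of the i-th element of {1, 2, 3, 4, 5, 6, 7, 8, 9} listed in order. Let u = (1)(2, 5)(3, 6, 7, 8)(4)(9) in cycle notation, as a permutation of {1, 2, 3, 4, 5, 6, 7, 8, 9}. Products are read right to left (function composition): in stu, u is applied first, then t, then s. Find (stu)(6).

Chase 6: u(6) = 7; t(7) = 5; s(5) = 8. Hence (stu)(6) = 8.

8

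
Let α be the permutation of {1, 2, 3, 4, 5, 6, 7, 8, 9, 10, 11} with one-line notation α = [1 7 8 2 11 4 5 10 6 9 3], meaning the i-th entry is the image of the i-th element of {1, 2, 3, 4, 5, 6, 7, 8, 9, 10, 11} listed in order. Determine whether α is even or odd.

odd

In disjoint-cycle form the cycle lengths are 10, 1.
A cycle is odd iff its length is even; α has 1 even-length cycle, so sgn(α) = (−1)^1 and α is odd.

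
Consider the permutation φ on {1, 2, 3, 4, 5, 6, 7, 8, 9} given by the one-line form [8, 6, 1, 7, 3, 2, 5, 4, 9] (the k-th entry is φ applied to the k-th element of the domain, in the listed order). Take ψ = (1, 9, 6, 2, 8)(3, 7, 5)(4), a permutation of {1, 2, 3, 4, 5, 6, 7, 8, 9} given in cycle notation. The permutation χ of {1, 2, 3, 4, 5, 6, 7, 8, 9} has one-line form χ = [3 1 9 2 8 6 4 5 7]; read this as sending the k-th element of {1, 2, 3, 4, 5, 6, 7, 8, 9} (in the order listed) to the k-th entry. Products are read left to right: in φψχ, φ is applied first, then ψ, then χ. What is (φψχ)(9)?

(φψχ)(9) = χ(ψ(φ(9))). φ(9) = 9, then ψ(9) = 6, then χ(6) = 6, so the result is 6.

6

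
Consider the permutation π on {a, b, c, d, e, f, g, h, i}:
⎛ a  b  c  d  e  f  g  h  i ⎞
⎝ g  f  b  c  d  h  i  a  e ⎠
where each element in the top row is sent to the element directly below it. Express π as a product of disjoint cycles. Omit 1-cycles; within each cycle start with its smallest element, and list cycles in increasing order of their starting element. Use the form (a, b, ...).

(a, g, i, e, d, c, b, f, h)

Start at a and follow images: a → g → i → e → d → c → b → f → h → a, giving the cycle (a, g, i, e, d, c, b, f, h).
Repeating from the next unused element and collecting all non-trivial cycles gives (a, g, i, e, d, c, b, f, h).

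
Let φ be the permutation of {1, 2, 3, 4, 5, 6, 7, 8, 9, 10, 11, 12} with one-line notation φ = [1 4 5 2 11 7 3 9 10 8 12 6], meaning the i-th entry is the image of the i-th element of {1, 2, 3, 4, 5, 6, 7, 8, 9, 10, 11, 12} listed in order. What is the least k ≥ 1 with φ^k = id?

6

Decomposing into disjoint cycles gives cycle lengths 6, 3, 2, 1.
The order is lcm(6, 3, 2) = 6.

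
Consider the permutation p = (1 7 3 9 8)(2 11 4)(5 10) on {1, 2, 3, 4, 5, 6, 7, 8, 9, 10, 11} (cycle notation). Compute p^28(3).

3 lies in the 5-cycle (1 7 3 9 8).
Powers repeat with period 5 on this cycle, and 28 mod 5 = 3, so p^28(3) = p^3(3).
Advancing 3 steps from 3: 3 → 9 → 8 → 1.

1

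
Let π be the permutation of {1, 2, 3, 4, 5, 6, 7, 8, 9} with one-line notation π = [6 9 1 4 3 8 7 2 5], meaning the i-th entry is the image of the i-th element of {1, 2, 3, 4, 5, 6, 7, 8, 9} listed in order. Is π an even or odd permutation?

even

In disjoint-cycle form the cycle lengths are 7, 1, 1.
A cycle of length ℓ contributes ℓ−1 transpositions, so π is a product of 6 transpositions — even.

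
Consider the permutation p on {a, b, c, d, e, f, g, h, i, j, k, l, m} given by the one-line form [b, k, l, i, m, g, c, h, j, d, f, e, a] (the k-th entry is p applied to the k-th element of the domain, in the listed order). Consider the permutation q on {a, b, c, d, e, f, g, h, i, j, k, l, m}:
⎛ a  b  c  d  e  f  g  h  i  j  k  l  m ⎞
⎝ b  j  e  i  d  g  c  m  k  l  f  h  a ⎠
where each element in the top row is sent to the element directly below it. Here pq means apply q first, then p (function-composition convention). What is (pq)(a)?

k

q(a) = b, then p(b) = k; composing gives (pq)(a) = k.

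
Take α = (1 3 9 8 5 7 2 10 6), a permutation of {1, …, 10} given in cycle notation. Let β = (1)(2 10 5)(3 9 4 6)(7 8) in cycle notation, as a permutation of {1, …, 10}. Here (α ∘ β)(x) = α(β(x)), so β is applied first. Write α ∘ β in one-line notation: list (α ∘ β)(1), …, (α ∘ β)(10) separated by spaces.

3 6 8 1 10 9 5 2 4 7

(α ∘ β)(x) = α(β(x)). Computing each image: α(β(1)) = α(1) = 3, α(β(2)) = α(10) = 6, α(β(3)) = α(9) = 8, α(β(4)) = α(6) = 1, α(β(5)) = α(2) = 10, α(β(6)) = α(3) = 9, α(β(7)) = α(8) = 5, α(β(8)) = α(7) = 2, α(β(9)) = α(4) = 4, α(β(10)) = α(5) = 7.
Hence α ∘ β = [3 6 8 1 10 9 5 2 4 7].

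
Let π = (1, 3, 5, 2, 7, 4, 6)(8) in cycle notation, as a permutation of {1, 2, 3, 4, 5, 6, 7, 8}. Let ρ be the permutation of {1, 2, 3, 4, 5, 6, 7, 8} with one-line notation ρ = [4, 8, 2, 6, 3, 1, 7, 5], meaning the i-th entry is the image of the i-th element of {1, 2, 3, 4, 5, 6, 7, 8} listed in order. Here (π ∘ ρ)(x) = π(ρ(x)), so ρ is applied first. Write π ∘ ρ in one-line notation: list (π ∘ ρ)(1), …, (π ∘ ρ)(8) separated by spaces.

6 8 7 1 5 3 4 2

(π ∘ ρ)(x) = π(ρ(x)). Computing each image: π(ρ(1)) = π(4) = 6, π(ρ(2)) = π(8) = 8, π(ρ(3)) = π(2) = 7, π(ρ(4)) = π(6) = 1, π(ρ(5)) = π(3) = 5, π(ρ(6)) = π(1) = 3, π(ρ(7)) = π(7) = 4, π(ρ(8)) = π(5) = 2.
Hence π ∘ ρ = [6 8 7 1 5 3 4 2].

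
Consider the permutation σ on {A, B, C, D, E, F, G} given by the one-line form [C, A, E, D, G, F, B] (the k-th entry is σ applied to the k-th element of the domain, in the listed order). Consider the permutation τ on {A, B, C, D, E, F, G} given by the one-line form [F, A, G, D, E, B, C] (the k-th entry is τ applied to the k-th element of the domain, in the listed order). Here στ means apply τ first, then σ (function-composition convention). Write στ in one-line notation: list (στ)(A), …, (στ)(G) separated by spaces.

For each element, apply τ then σ: A → F → F; B → A → C; C → G → B; D → D → D; E → E → G; F → B → A; G → C → E.
Collecting the images, στ = [F C B D G A E].

F C B D G A E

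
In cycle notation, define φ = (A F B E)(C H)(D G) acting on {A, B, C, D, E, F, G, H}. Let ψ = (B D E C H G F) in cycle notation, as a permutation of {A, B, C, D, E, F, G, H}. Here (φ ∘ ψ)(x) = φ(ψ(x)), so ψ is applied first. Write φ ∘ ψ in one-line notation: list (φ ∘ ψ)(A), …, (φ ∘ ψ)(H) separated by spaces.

(φ ∘ ψ)(x) = φ(ψ(x)). Computing each image: φ(ψ(A)) = φ(A) = F, φ(ψ(B)) = φ(D) = G, φ(ψ(C)) = φ(H) = C, φ(ψ(D)) = φ(E) = A, φ(ψ(E)) = φ(C) = H, φ(ψ(F)) = φ(B) = E, φ(ψ(G)) = φ(F) = B, φ(ψ(H)) = φ(G) = D.
Hence φ ∘ ψ = [F G C A H E B D].

F G C A H E B D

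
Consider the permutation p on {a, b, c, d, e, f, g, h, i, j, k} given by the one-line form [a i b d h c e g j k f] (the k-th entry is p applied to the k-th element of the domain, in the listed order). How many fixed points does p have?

2

The fixed points (elements with p(x) = x) are {a, d}, so there are 2.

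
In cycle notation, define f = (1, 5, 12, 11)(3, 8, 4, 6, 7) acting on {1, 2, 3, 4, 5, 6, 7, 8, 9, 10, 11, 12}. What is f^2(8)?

6

8 lies in the 5-cycle (3, 8, 4, 6, 7).
Advancing 2 steps from 8: 8 → 4 → 6.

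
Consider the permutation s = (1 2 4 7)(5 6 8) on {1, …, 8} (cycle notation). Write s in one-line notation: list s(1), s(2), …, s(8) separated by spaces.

Reading each image from the cycles: 1↦2, 2↦4, 3↦3, 4↦7, 5↦6, 6↦8, 7↦1, 8↦5.
Listing these in domain order gives 2 4 3 7 6 8 1 5.

2 4 3 7 6 8 1 5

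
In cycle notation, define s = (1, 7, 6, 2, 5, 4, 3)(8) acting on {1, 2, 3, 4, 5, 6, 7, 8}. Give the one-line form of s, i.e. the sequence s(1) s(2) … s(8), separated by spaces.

7 5 1 3 4 2 6 8

Image by image: 1↦7, 2↦5, 3↦1, 4↦3, 5↦4, 6↦2, 7↦6, 8↦8.
So the one-line form is 7 5 1 3 4 2 6 8.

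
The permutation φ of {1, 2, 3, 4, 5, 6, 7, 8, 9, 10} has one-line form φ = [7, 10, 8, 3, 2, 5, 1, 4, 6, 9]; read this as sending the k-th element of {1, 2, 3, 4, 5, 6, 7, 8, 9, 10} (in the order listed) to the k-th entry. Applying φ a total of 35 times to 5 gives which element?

Tracing 5 → 2 → … returns to 5 after 5 steps, so 5 lies in a 5-cycle (2 10 9 6 5).
Since the cycle has length 5, φ^35 acts on it the same as φ^0 (35 mod 5 = 0).
So φ^35(5) = 5.

5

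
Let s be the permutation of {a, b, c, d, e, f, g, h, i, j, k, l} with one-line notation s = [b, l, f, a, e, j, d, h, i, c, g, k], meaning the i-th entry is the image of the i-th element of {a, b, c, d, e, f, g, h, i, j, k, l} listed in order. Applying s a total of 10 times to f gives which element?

j

Tracing f → j → … returns to f after 3 steps, so f lies in a 3-cycle (c f j).
Powers repeat with period 3 on this cycle, and 10 mod 3 = 1, so s^10(f) = s^1(f).
Advancing 1 step from f: f → j.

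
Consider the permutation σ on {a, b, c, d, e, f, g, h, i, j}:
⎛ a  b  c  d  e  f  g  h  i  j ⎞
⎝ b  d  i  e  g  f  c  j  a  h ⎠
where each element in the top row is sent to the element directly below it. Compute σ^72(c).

Tracing c → i → … returns to c after 7 steps, so c lies in a 7-cycle (a b d e g c i).
Since the cycle has length 7, σ^72 acts on it the same as σ^2 (72 mod 7 = 2).
Stepping 2 places around the cycle: c → i → a.

a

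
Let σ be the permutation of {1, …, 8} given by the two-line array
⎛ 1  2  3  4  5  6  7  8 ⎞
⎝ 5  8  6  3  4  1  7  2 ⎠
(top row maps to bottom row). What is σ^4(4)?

Tracing 4 → 3 → … returns to 4 after 5 steps, so 4 lies in a 5-cycle (1 5 4 3 6).
Advancing 4 steps from 4: 4 → 3 → 6 → 1 → 5.

5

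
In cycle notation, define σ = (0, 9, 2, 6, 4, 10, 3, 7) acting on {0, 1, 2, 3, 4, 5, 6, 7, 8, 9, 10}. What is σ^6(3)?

3 lies in the 8-cycle (0, 9, 2, 6, 4, 10, 3, 7).
Stepping 6 places around the cycle: 3 → 7 → 0 → 9 → 2 → 6 → 4.

4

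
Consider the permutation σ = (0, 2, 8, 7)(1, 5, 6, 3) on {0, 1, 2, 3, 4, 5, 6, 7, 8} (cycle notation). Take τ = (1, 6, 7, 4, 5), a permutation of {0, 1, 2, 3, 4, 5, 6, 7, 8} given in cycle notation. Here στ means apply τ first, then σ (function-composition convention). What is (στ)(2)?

8

First apply τ: τ(2) = 2, then σ(2) = 8. Thus (στ)(2) = 8.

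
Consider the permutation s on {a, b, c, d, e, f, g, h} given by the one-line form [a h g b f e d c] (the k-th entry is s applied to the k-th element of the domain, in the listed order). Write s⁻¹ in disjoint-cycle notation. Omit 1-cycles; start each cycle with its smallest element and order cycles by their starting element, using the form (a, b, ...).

First write s in disjoint cycles: (b, h, c, g, d)(e, f).
Reversing each cycle (and rotating so the smallest element leads) gives s⁻¹ = (b, d, g, c, h)(e, f).

(b, d, g, c, h)(e, f)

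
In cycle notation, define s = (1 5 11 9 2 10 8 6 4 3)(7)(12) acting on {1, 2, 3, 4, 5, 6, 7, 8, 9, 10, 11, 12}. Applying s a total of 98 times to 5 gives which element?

3

5 lies in the 10-cycle (1 5 11 9 2 10 8 6 4 3).
Powers repeat with period 10 on this cycle, and 98 mod 10 = 8, so s^98(5) = s^8(5).
Stepping 8 places around the cycle: 5 → 11 → 9 → 2 → 10 → 8 → 6 → 4 → 3.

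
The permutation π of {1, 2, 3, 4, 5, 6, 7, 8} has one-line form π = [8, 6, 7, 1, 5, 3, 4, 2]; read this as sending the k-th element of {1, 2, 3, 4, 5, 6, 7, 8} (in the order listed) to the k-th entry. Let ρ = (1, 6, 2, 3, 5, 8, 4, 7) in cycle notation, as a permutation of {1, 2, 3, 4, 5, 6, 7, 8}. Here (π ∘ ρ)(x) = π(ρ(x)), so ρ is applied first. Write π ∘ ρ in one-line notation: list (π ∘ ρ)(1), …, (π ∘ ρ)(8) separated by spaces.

(π ∘ ρ)(x) = π(ρ(x)). Computing each image: π(ρ(1)) = π(6) = 3, π(ρ(2)) = π(3) = 7, π(ρ(3)) = π(5) = 5, π(ρ(4)) = π(7) = 4, π(ρ(5)) = π(8) = 2, π(ρ(6)) = π(2) = 6, π(ρ(7)) = π(1) = 8, π(ρ(8)) = π(4) = 1.
Hence π ∘ ρ = [3 7 5 4 2 6 8 1].

3 7 5 4 2 6 8 1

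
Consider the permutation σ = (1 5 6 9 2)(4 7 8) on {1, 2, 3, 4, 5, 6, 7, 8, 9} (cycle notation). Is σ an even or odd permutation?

even

The cycle lengths are 5, 3, 1.
A cycle of length ℓ contributes ℓ−1 transpositions, so σ is a product of 4 + 2 = 6 transpositions — even.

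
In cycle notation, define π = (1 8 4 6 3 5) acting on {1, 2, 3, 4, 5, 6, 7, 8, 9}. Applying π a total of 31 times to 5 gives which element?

5 lies in the 6-cycle (1 8 4 6 3 5).
Powers repeat with period 6 on this cycle, and 31 mod 6 = 1, so π^31(5) = π^1(5).
Stepping 1 place around the cycle: 5 → 1.

1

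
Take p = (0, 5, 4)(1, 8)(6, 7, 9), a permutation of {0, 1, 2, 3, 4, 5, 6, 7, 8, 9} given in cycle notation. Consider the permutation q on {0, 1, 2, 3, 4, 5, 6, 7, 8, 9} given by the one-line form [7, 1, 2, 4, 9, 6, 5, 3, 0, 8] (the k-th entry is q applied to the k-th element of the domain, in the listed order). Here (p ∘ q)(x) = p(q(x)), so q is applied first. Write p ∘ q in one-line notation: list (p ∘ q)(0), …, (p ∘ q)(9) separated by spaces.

9 8 2 0 6 7 4 3 5 1

Chase each element through q then p: 0 → 7 → 9; 1 → 1 → 8; 2 → 2 → 2; 3 → 4 → 0; 4 → 9 → 6; 5 → 6 → 7; 6 → 5 → 4; 7 → 3 → 3; 8 → 0 → 5; 9 → 8 → 1.
So p ∘ q in one-line form is 9 8 2 0 6 7 4 3 5 1.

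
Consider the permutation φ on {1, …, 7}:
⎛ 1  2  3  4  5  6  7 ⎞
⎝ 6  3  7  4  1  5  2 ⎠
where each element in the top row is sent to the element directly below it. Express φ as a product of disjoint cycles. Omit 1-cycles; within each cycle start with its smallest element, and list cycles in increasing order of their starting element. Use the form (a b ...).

(1 6 5)(2 3 7)

From 1: 1 → 6 → 5 → 1, closing the cycle (1 6 5).
Continuing from each remaining unvisited element yields (1 6 5)(2 3 7).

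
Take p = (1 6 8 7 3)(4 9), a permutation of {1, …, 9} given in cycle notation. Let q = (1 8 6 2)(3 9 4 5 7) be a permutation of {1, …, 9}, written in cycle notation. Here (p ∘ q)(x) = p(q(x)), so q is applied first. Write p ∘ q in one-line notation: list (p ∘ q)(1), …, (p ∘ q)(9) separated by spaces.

(p ∘ q)(x) = p(q(x)). Computing each image: p(q(1)) = p(8) = 7, p(q(2)) = p(1) = 6, p(q(3)) = p(9) = 4, p(q(4)) = p(5) = 5, p(q(5)) = p(7) = 3, p(q(6)) = p(2) = 2, p(q(7)) = p(3) = 1, p(q(8)) = p(6) = 8, p(q(9)) = p(4) = 9.
Hence p ∘ q = [7 6 4 5 3 2 1 8 9].

7 6 4 5 3 2 1 8 9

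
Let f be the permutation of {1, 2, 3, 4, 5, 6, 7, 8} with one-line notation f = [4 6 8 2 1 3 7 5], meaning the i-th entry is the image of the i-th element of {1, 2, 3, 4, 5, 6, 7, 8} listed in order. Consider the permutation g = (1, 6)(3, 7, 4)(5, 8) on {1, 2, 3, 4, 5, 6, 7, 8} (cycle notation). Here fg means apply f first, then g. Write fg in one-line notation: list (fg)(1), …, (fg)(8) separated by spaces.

Chase each element through f then g: 1 → 4 → 3; 2 → 6 → 1; 3 → 8 → 5; 4 → 2 → 2; 5 → 1 → 6; 6 → 3 → 7; 7 → 7 → 4; 8 → 5 → 8.
So fg in one-line form is 3 1 5 2 6 7 4 8.

3 1 5 2 6 7 4 8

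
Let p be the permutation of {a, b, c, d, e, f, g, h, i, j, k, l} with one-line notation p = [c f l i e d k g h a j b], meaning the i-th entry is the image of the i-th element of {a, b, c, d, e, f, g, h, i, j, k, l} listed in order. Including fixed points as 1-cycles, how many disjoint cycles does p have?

2

The cycle decomposition is (a, c, l, b, f, d, i, h, g, k, j)(e), which has 2 cycles (counting 1-cycles).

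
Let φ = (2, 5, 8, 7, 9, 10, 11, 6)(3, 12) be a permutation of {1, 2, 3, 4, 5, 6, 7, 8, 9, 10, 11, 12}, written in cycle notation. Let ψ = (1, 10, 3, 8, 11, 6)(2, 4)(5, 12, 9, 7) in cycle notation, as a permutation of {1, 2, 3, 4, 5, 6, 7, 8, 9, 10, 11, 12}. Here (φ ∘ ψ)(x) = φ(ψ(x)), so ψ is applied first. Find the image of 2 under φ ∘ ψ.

4

(φ ∘ ψ)(2) = φ(ψ(2)). ψ(2) = 4, then φ(4) = 4. So (φ ∘ ψ)(2) = 4.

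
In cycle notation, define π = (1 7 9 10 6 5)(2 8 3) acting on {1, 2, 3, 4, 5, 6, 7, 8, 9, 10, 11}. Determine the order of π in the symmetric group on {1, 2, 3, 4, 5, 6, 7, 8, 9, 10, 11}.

The disjoint cycles have lengths 6, 3, 1, 1.
Since disjoint cycles commute, ord(π) = lcm(6, 3) = 6.

6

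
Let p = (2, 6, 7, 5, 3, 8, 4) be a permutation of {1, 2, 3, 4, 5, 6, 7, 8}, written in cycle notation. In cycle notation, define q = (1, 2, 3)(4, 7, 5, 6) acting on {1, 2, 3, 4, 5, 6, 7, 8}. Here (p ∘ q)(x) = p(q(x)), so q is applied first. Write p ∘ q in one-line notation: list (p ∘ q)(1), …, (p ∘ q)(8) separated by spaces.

6 8 1 5 7 2 3 4

(p ∘ q)(x) = p(q(x)). Computing each image: p(q(1)) = p(2) = 6, p(q(2)) = p(3) = 8, p(q(3)) = p(1) = 1, p(q(4)) = p(7) = 5, p(q(5)) = p(6) = 7, p(q(6)) = p(4) = 2, p(q(7)) = p(5) = 3, p(q(8)) = p(8) = 4.
Hence p ∘ q = [6 8 1 5 7 2 3 4].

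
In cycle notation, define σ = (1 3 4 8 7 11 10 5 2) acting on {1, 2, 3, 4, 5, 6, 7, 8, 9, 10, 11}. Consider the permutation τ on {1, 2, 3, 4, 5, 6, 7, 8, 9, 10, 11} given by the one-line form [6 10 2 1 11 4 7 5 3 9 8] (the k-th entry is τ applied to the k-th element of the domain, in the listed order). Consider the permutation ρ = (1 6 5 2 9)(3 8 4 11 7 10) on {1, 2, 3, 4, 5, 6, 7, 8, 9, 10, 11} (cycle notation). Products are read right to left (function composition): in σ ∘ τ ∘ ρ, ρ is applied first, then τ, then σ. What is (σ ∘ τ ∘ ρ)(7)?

Chase 7: ρ(7) = 10; τ(10) = 9; σ(9) = 9. Hence (σ ∘ τ ∘ ρ)(7) = 9.

9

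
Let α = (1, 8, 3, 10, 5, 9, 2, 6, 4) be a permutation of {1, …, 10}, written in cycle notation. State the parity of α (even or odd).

The cycle lengths are 9, 1.
A cycle is odd iff its length is even; α has 0 even-length cycles, so sgn(α) = (−1)^0 and α is even.

even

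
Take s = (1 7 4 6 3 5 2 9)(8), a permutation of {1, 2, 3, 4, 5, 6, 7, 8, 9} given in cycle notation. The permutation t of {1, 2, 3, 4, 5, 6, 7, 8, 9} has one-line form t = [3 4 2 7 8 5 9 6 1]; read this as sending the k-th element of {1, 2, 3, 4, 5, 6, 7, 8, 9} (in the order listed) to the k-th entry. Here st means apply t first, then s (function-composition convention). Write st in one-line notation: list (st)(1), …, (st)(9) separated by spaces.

5 6 9 4 8 2 1 3 7

(st)(x) = s(t(x)). Computing each image: s(t(1)) = s(3) = 5, s(t(2)) = s(4) = 6, s(t(3)) = s(2) = 9, s(t(4)) = s(7) = 4, s(t(5)) = s(8) = 8, s(t(6)) = s(5) = 2, s(t(7)) = s(9) = 1, s(t(8)) = s(6) = 3, s(t(9)) = s(1) = 7.
Hence st = [5 6 9 4 8 2 1 3 7].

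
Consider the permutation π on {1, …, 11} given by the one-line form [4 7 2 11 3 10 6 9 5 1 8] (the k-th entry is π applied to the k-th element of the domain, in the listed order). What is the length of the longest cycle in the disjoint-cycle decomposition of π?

11

Decomposing into disjoint cycles gives (1, 4, 11, 8, 9, 5, 3, 2, 7, 6, 10); the longest has length 11.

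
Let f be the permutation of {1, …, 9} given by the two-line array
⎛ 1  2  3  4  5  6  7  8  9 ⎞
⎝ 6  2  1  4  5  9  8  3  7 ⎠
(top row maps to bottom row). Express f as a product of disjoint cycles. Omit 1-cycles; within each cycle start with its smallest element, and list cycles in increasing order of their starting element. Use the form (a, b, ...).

(1, 6, 9, 7, 8, 3)

Start at 1 and follow images: 1 → 6 → 9 → 7 → 8 → 3 → 1, giving the cycle (1, 6, 9, 7, 8, 3).
Continuing from each remaining unvisited element yields (1, 6, 9, 7, 8, 3).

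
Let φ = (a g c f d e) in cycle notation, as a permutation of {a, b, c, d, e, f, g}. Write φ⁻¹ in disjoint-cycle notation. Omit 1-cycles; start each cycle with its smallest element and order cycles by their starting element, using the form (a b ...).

Inverting a permutation written in cycle notation just reverses the order within every cycle.
After reversing and putting each cycle's least element first, φ⁻¹ = (a e d f c g).

(a e d f c g)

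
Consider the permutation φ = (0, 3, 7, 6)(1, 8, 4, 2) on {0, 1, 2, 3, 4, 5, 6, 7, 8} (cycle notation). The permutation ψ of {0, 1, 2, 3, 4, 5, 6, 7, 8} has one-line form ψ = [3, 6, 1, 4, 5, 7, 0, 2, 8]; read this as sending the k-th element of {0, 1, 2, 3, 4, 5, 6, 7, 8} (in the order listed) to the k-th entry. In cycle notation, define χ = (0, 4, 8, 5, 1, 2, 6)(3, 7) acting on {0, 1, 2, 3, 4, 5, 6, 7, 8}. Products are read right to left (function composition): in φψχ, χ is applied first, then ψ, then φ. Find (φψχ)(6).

7

Chase 6: χ(6) = 0; ψ(0) = 3; φ(3) = 7. Hence (φψχ)(6) = 7.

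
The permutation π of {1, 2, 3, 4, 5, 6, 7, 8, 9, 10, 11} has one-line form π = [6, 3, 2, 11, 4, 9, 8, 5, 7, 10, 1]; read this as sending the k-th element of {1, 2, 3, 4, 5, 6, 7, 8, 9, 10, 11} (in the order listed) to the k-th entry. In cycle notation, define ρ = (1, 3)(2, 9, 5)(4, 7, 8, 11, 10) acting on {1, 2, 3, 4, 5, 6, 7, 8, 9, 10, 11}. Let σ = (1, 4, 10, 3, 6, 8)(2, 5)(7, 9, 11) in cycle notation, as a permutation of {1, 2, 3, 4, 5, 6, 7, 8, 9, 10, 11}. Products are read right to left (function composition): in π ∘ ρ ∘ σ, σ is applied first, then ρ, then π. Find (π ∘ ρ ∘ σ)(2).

3

Chase 2: σ(2) = 5; ρ(5) = 2; π(2) = 3. Hence (π ∘ ρ ∘ σ)(2) = 3.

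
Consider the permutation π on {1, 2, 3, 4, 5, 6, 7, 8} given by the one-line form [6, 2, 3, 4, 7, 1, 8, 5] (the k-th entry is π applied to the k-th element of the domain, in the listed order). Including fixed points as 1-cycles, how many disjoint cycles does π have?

5

The cycle decomposition is (1 6)(2)(3)(4)(5 7 8), which has 5 cycles (counting 1-cycles).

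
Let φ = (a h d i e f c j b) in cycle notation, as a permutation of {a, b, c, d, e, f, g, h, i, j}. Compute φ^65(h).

h lies in the 9-cycle (a h d i e f c j b).
Since the cycle has length 9, φ^65 acts on it the same as φ^2 (65 mod 9 = 2).
Advancing 2 steps from h: h → d → i.

i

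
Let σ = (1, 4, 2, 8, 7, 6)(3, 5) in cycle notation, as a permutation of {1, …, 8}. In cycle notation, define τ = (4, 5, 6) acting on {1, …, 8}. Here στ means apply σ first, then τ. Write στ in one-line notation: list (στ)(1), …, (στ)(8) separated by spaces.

5 8 6 2 3 1 4 7

(στ)(x) = τ(σ(x)). Computing each image: τ(σ(1)) = τ(4) = 5, τ(σ(2)) = τ(8) = 8, τ(σ(3)) = τ(5) = 6, τ(σ(4)) = τ(2) = 2, τ(σ(5)) = τ(3) = 3, τ(σ(6)) = τ(1) = 1, τ(σ(7)) = τ(6) = 4, τ(σ(8)) = τ(7) = 7.
Hence στ = [5 8 6 2 3 1 4 7].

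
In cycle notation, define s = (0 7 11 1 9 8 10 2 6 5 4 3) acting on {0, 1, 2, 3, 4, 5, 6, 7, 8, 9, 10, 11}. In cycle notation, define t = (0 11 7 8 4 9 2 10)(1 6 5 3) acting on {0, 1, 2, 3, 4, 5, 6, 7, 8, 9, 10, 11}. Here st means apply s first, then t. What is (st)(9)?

4

s(9) = 8, then t(8) = 4; composing gives (st)(9) = 4.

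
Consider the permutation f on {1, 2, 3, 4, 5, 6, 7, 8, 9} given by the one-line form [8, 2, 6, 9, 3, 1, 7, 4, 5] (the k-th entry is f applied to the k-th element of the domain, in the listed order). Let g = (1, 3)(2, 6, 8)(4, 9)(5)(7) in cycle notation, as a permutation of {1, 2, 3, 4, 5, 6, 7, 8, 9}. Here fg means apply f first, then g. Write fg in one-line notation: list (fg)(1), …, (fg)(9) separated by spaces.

(fg)(x) = g(f(x)). Computing each image: g(f(1)) = g(8) = 2, g(f(2)) = g(2) = 6, g(f(3)) = g(6) = 8, g(f(4)) = g(9) = 4, g(f(5)) = g(3) = 1, g(f(6)) = g(1) = 3, g(f(7)) = g(7) = 7, g(f(8)) = g(4) = 9, g(f(9)) = g(5) = 5.
Hence fg = [2 6 8 4 1 3 7 9 5].

2 6 8 4 1 3 7 9 5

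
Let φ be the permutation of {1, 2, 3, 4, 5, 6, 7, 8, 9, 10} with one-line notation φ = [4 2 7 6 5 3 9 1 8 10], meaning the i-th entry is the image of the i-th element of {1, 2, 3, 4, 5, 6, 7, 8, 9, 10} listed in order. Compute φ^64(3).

Tracing 3 → 7 → … returns to 3 after 7 steps, so 3 lies in a 7-cycle (1 4 6 3 7 9 8).
On a 7-cycle, φ^7 is the identity, so φ^64 = φ^1 there (64 ≡ 1 mod 7).
Stepping 1 place around the cycle: 3 → 7.

7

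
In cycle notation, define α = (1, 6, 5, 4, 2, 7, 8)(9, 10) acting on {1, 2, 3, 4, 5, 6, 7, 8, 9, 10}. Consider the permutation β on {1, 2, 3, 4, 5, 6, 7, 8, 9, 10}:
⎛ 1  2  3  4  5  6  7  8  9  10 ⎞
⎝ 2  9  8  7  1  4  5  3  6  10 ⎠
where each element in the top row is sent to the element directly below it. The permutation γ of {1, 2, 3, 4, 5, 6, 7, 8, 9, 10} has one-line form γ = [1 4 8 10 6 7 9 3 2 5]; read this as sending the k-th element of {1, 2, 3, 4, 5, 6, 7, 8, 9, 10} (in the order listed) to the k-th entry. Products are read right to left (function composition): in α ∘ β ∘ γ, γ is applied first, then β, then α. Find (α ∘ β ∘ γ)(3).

3

Chase 3: γ(3) = 8; β(8) = 3; α(3) = 3. Hence (α ∘ β ∘ γ)(3) = 3.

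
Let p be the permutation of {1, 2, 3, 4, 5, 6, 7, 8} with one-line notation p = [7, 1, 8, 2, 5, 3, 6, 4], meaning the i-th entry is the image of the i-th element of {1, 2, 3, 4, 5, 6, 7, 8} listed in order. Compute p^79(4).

1

Tracing 4 → 2 → … returns to 4 after 7 steps, so 4 lies in a 7-cycle (1 7 6 3 8 4 2).
Since the cycle has length 7, p^79 acts on it the same as p^2 (79 mod 7 = 2).
Stepping 2 places around the cycle: 4 → 2 → 1.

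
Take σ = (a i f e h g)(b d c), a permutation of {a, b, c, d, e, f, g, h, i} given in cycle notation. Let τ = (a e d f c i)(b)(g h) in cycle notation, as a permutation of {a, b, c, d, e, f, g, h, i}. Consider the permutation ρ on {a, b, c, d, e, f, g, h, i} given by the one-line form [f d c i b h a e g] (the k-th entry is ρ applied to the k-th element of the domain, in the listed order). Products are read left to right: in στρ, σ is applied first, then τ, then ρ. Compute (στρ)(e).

a

Chase e: σ(e) = h; τ(h) = g; ρ(g) = a. Hence (στρ)(e) = a.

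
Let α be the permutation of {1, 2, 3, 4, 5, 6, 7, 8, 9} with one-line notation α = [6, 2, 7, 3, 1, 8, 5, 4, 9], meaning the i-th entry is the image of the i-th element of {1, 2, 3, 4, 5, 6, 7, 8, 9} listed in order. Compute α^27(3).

4

Tracing 3 → 7 → … returns to 3 after 7 steps, so 3 lies in a 7-cycle (1 6 8 4 3 7 5).
Powers repeat with period 7 on this cycle, and 27 mod 7 = 6, so α^27(3) = α^6(3).
Stepping 6 places around the cycle: 3 → 7 → 5 → 1 → 6 → 8 → 4.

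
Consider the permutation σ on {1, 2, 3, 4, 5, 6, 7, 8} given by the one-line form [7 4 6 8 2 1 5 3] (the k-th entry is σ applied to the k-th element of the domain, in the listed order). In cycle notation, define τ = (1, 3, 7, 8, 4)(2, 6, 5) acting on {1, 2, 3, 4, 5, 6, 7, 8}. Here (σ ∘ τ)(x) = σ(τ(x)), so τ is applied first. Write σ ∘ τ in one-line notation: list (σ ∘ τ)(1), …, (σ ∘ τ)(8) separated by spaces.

6 1 5 7 4 2 3 8

(σ ∘ τ)(x) = σ(τ(x)). Computing each image: σ(τ(1)) = σ(3) = 6, σ(τ(2)) = σ(6) = 1, σ(τ(3)) = σ(7) = 5, σ(τ(4)) = σ(1) = 7, σ(τ(5)) = σ(2) = 4, σ(τ(6)) = σ(5) = 2, σ(τ(7)) = σ(8) = 3, σ(τ(8)) = σ(4) = 8.
Hence σ ∘ τ = [6 1 5 7 4 2 3 8].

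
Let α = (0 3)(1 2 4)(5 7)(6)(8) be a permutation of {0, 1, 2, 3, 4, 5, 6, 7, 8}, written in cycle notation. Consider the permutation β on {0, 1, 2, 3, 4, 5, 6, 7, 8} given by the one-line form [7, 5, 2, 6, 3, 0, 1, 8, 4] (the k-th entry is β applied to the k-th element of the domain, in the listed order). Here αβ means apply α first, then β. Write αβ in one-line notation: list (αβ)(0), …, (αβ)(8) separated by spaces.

6 2 3 7 5 8 1 0 4

Chase each element through α then β: 0 → 3 → 6; 1 → 2 → 2; 2 → 4 → 3; 3 → 0 → 7; 4 → 1 → 5; 5 → 7 → 8; 6 → 6 → 1; 7 → 5 → 0; 8 → 8 → 4.
Collecting the images, αβ = [6 2 3 7 5 8 1 0 4].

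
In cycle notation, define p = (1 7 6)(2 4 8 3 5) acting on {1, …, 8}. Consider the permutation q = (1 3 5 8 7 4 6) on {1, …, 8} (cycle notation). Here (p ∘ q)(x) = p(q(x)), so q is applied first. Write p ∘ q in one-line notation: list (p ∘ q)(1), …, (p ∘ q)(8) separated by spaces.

For each element, apply q then p: 1 → 3 → 5; 2 → 2 → 4; 3 → 5 → 2; 4 → 6 → 1; 5 → 8 → 3; 6 → 1 → 7; 7 → 4 → 8; 8 → 7 → 6.
So p ∘ q in one-line form is 5 4 2 1 3 7 8 6.

5 4 2 1 3 7 8 6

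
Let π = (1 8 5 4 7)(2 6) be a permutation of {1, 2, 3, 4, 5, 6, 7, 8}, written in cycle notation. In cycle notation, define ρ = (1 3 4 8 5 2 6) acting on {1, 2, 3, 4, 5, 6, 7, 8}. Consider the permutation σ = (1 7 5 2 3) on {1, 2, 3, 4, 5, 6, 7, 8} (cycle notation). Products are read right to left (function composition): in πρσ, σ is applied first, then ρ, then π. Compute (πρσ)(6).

8

(πρσ)(6) = π(ρ(σ(6))). σ(6) = 6, then ρ(6) = 1, then π(1) = 8, so the result is 8.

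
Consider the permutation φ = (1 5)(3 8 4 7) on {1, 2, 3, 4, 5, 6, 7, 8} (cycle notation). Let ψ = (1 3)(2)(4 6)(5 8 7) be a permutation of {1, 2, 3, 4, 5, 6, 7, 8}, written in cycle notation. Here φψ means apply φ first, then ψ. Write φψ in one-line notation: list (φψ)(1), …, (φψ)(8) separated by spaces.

8 2 7 5 3 4 1 6

For each element, apply φ then ψ: 1 → 5 → 8; 2 → 2 → 2; 3 → 8 → 7; 4 → 7 → 5; 5 → 1 → 3; 6 → 6 → 4; 7 → 3 → 1; 8 → 4 → 6.
So φψ in one-line form is 8 2 7 5 3 4 1 6.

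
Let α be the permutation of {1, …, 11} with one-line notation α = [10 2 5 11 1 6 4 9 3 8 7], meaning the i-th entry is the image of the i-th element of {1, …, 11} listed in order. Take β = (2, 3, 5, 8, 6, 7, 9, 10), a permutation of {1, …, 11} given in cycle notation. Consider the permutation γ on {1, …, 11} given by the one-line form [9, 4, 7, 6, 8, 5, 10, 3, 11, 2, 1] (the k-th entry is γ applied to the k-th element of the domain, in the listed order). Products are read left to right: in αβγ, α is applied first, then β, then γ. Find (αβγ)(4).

(αβγ)(4) = γ(β(α(4))). α(4) = 11, then β(11) = 11, then γ(11) = 1, so the result is 1.

1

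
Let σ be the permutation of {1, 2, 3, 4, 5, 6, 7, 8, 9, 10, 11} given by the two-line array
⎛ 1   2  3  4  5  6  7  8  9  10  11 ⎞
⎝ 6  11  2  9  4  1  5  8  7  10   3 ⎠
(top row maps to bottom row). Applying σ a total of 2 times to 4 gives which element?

7

Tracing 4 → 9 → … returns to 4 after 4 steps, so 4 lies in a 4-cycle (4 9 7 5).
Stepping 2 places around the cycle: 4 → 9 → 7.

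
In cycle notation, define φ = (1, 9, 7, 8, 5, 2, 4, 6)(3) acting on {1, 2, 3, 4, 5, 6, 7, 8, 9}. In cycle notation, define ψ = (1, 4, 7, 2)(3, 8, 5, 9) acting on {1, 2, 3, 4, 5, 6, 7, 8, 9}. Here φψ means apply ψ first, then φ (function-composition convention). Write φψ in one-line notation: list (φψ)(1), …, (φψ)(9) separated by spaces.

Chase each element through ψ then φ: 1 → 4 → 6; 2 → 1 → 9; 3 → 8 → 5; 4 → 7 → 8; 5 → 9 → 7; 6 → 6 → 1; 7 → 2 → 4; 8 → 5 → 2; 9 → 3 → 3.
Collecting the images, φψ = [6 9 5 8 7 1 4 2 3].

6 9 5 8 7 1 4 2 3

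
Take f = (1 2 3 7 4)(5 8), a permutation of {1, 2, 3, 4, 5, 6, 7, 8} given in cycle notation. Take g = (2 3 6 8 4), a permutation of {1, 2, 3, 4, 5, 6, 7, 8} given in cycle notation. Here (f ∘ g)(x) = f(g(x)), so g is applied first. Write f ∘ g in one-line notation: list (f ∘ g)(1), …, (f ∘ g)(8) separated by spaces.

2 7 6 3 8 5 4 1

(f ∘ g)(x) = f(g(x)). Computing each image: f(g(1)) = f(1) = 2, f(g(2)) = f(3) = 7, f(g(3)) = f(6) = 6, f(g(4)) = f(2) = 3, f(g(5)) = f(5) = 8, f(g(6)) = f(8) = 5, f(g(7)) = f(7) = 4, f(g(8)) = f(4) = 1.
Hence f ∘ g = [2 7 6 3 8 5 4 1].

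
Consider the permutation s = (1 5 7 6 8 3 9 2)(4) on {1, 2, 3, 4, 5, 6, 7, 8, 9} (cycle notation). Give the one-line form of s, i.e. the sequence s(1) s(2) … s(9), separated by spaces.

Each element maps to the next entry in its cycle (wrapping to the front): 1→5, 2→1, 3→9, 4→4, 5→7, 6→8, 7→6, 8→3, 9→2.
So the one-line form is 5 1 9 4 7 8 6 3 2.

5 1 9 4 7 8 6 3 2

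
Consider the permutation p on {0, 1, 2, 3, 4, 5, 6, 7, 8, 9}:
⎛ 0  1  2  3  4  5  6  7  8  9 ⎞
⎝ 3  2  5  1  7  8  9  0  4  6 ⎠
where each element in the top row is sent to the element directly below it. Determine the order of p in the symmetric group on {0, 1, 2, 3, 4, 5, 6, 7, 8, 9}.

Decomposing into disjoint cycles gives cycle lengths 8, 2.
The order is lcm(8, 2) = 8.

8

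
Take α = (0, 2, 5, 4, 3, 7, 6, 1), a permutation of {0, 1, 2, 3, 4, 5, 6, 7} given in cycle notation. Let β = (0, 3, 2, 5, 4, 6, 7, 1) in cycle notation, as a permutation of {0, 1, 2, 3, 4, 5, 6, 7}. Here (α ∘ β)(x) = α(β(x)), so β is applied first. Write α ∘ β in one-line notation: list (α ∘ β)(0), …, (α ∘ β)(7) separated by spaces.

7 2 4 5 1 3 6 0

For each element, apply β then α: 0 → 3 → 7; 1 → 0 → 2; 2 → 5 → 4; 3 → 2 → 5; 4 → 6 → 1; 5 → 4 → 3; 6 → 7 → 6; 7 → 1 → 0.
So α ∘ β in one-line form is 7 2 4 5 1 3 6 0.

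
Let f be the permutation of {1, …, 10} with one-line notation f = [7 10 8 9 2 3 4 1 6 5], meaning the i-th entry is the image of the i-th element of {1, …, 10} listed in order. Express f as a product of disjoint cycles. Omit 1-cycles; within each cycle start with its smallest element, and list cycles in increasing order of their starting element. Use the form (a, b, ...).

(1, 7, 4, 9, 6, 3, 8)(2, 10, 5)

From 1: 1 → 7 → 4 → 9 → 6 → 3 → 8 → 1, closing the cycle (1, 7, 4, 9, 6, 3, 8).
Repeating from the next unused element and collecting all non-trivial cycles gives (1, 7, 4, 9, 6, 3, 8)(2, 10, 5).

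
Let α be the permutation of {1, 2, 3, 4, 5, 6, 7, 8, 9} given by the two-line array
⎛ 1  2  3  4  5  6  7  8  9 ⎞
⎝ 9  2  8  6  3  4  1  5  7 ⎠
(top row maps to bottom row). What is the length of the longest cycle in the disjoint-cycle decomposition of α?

3

Decomposing into disjoint cycles gives (1 9 7)(3 8 5)(4 6); the longest has length 3.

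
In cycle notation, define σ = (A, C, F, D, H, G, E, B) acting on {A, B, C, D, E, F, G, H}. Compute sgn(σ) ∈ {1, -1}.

The cycle lengths are 8.
A cycle of length ℓ contributes ℓ−1 transpositions, so σ is a product of 7 transpositions — odd.

-1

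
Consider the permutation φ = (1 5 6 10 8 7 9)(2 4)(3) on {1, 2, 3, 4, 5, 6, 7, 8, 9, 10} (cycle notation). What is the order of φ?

14

The disjoint cycles have lengths 7, 2, 1.
The order is lcm(7, 2) = 14.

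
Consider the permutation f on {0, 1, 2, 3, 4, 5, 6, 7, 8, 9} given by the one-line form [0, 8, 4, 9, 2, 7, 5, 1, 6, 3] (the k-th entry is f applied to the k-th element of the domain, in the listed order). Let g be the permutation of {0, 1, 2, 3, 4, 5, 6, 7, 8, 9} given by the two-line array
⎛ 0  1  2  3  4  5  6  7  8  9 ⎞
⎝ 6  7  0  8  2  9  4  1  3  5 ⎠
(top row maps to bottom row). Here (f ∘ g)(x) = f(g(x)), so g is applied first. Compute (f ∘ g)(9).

First apply g: g(9) = 5, then f(5) = 7. Thus (f ∘ g)(9) = 7.

7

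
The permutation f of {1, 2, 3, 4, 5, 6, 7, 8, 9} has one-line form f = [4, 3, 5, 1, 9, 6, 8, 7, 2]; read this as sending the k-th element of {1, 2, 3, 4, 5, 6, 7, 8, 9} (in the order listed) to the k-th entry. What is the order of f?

The disjoint-cycle form of f has cycle lengths 4, 2, 2, 1.
The order is lcm(4, 2, 2) = 4.

4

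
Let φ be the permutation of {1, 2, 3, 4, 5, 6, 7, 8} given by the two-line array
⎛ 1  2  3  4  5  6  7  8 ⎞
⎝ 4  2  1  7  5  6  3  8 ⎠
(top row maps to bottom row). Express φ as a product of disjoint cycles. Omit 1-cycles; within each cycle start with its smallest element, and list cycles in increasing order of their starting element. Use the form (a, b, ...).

Start at 1 and follow images: 1 → 4 → 7 → 3 → 1, giving the cycle (1, 4, 7, 3).
Continuing from each remaining unvisited element yields (1, 4, 7, 3).

(1, 4, 7, 3)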